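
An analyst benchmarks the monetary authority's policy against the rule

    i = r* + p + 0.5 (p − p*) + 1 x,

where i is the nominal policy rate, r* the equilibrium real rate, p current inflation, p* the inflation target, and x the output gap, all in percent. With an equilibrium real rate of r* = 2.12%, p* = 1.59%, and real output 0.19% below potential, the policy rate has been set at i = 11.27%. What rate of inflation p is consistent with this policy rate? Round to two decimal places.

6.76%

Output 0.19% below potential → x = -0.19.
Collecting p: i = r* + (1 + 0.5) p − 0.5 p* + 1 x
1.5 p = 11.27 − 2.12 + 0.5 × 1.59 − 1 × (-0.19) = 10.135
p = 10.135 / 1.5 = 6.76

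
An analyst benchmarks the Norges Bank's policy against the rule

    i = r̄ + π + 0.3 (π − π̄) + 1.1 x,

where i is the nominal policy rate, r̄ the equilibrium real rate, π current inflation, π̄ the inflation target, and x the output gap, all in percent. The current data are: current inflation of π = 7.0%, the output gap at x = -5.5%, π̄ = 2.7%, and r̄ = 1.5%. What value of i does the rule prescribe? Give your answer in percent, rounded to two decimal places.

3.74%

i = 1.5 + 7.0 + 0.3 × (7.0 − 2.7) + 1.1 × (-5.5)
   = 1.5 + 7 + 1.29 − 6.05 = 3.74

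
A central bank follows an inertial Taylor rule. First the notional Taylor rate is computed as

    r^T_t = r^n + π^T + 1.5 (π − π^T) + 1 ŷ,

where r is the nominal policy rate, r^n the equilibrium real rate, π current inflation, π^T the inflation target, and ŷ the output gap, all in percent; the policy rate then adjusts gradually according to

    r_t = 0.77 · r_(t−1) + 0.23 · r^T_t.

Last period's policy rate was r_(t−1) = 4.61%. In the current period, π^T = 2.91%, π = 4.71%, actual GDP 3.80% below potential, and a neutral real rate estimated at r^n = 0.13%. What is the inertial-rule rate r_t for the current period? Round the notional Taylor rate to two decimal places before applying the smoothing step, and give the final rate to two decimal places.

Output 3.80% below potential → ŷ = -3.80.
r^T_t = 0.13 + 2.91 + 1.5 × (4.71 − 2.91) + 1 × (-3.80)
   = 0.13 + 2.91 + 2.7 − 3.8 = 1.94
r_t = 0.77 × 4.61 + 0.23 × 1.94 = 3.5497 + 0.4462 = 4.00

4.00%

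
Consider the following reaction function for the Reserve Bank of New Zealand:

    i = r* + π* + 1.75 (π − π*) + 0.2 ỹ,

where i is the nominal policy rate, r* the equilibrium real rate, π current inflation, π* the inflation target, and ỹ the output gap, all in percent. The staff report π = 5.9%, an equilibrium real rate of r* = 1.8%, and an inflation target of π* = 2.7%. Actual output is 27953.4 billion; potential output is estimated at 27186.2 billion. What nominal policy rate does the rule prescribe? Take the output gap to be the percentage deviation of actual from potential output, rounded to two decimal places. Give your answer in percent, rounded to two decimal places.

Output gap = 100 × (27953.4 − 27186.2) / 27186.2 = 2.82%.
i = 1.80 + 2.70 + 1.75 × (5.90 − 2.70) + 0.2 × 2.82
   = 1.80 + 2.7 + 5.6 + 0.564 = 10.66

10.66%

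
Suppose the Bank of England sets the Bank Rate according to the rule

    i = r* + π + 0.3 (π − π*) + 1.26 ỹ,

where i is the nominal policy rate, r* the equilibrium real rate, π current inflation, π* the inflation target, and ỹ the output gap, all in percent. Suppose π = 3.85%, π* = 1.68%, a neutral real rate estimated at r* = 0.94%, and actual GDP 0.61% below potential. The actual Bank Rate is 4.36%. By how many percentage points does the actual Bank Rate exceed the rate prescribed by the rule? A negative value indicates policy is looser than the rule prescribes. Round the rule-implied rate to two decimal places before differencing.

-0.31 pp

Output 0.61% below potential → ỹ = -0.61.
i = 0.94 + 3.85 + 0.3 × (3.85 − 1.68) + 1.26 × (-0.61)
   = 0.94 + 3.85 + 0.651 − 0.7686 = 4.67
Deviation = 4.36 − 4.67 = -0.31 pp.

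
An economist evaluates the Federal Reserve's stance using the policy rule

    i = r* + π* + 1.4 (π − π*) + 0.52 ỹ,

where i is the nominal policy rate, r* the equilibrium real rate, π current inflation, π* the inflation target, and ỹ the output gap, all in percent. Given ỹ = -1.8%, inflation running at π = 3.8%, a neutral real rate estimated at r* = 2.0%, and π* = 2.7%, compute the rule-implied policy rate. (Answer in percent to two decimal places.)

5.30%

i = 2.0 + 2.7 + 1.4 × (3.8 − 2.7) + 0.52 × (-1.8)
   = 2.0 + 2.7 + 1.54 − 0.936 = 5.30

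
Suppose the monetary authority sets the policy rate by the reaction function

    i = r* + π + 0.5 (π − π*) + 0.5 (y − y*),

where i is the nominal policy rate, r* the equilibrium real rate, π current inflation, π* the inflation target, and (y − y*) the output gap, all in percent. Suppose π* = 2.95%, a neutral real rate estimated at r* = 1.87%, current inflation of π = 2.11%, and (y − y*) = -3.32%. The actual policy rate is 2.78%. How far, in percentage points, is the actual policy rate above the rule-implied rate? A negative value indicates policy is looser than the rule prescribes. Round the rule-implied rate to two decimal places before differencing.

0.88 pp

i = 1.87 + 2.11 + 0.5 × (2.11 − 2.95) + 0.5 × (-3.32)
   = 1.87 + 2.11 − 0.42 − 1.66 = 1.90
Deviation = 2.78 − 1.90 = 0.88 pp.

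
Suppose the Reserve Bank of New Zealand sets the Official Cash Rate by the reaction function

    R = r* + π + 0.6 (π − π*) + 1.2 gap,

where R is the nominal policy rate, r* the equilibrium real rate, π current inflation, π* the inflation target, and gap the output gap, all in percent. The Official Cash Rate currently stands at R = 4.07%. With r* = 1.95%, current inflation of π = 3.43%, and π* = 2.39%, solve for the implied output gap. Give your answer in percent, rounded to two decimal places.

-1.61%

1.2 gap = 4.07 − 1.95 − 3.43 − 0.6 × (3.43 − 2.39) = -1.934
gap = -1.934 / 1.2 = -1.61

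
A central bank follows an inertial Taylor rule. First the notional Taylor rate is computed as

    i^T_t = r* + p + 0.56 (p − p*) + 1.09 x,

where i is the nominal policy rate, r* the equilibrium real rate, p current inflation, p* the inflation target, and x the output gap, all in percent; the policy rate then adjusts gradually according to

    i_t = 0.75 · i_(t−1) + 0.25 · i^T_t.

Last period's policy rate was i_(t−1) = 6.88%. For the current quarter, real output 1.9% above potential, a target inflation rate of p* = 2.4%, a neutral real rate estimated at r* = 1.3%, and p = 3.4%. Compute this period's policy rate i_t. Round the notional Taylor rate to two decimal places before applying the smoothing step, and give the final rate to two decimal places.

Output 1.9% above potential → x = 1.9.
i^T_t = 1.3 + 3.4 + 0.56 × (3.4 − 2.4) + 1.09 × 1.9
   = 1.3 + 3.4 + 0.56 + 2.071 = 7.33
i_t = 0.75 × 6.88 + 0.25 × 7.33 = 5.16 + 1.8325 = 6.99

6.99%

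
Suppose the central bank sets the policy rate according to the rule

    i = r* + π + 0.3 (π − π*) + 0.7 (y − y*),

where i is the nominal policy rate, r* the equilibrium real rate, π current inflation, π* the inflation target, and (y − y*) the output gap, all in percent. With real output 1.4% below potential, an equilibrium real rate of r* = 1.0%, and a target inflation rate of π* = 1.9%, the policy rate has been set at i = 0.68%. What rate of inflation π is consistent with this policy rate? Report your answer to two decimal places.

Output 1.4% below potential → (y − y*) = -1.4.
Collecting π: i = r* + (1 + 0.3) π − 0.3 π* + 0.7 (y − y*)
1.3 π = 0.68 − 1.0 + 0.3 × 1.9 − 0.7 × (-1.4) = 1.23
π = 1.23 / 1.3 = 0.95

0.95%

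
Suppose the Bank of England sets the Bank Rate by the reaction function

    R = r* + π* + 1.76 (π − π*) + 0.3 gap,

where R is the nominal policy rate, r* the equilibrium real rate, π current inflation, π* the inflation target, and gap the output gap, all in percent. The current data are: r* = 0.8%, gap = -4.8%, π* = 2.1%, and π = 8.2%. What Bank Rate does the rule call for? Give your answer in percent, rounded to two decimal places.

12.20%

R = 0.8 + 2.1 + 1.76 × (8.2 − 2.1) + 0.3 × (-4.8)
   = 0.8 + 2.1 + 10.736 − 1.44 = 12.20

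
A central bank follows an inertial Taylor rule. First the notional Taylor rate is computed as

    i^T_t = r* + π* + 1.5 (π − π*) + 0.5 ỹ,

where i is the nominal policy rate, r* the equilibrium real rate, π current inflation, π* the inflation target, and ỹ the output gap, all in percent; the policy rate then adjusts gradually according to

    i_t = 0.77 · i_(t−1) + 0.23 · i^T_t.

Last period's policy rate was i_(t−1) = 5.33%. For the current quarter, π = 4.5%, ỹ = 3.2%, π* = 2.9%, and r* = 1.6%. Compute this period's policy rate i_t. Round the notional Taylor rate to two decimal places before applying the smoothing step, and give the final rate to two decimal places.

i^T_t = 1.6 + 2.9 + 1.5 × (4.5 − 2.9) + 0.5 × 3.2
   = 1.6 + 2.9 + 2.4 + 1.6 = 8.50
i_t = 0.77 × 5.33 + 0.23 × 8.50 = 4.1041 + 1.955 = 6.06

6.06%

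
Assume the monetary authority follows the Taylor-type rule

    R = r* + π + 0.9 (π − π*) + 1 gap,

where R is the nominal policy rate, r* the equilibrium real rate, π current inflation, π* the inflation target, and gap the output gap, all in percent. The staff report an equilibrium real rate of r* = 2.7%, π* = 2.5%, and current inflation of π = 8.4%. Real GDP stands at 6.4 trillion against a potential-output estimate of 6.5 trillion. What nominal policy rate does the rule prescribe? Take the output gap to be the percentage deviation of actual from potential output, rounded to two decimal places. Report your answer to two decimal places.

14.87%

Output gap = 100 × (6.4 − 6.5) / 6.5 = -1.54%.
R = 2.70 + 8.40 + 0.9 × (8.40 − 2.50) + 1 × (-1.54)
   = 2.70 + 8.4 + 5.31 − 1.54 = 14.87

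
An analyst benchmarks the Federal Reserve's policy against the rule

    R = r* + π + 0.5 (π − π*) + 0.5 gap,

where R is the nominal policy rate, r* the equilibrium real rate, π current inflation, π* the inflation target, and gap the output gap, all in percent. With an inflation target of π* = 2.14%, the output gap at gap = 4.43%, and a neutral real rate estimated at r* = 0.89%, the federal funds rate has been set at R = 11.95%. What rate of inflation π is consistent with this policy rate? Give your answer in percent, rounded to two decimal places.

Collecting π: R = r* + (1 + 0.5) π − 0.5 π* + 0.5 gap
1.5 π = 11.95 − 0.89 + 0.5 × 2.14 − 0.5 × 4.43 = 9.915
π = 9.915 / 1.5 = 6.61

6.61%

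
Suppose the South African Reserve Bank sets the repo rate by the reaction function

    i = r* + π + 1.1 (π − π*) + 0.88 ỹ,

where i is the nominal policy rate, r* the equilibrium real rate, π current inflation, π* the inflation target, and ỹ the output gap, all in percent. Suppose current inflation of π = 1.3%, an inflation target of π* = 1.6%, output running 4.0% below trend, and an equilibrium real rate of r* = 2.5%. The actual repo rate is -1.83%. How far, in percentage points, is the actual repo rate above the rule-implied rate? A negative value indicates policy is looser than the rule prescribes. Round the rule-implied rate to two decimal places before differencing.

Output 4.0% below potential → ỹ = -4.0.
i = 2.5 + 1.3 + 1.1 × (1.3 − 1.6) + 0.88 × (-4.0)
   = 2.5 + 1.3 − 0.33 − 3.52 = -0.05
Deviation = -1.83 − (-0.05) = -1.78 pp.

-1.78 pp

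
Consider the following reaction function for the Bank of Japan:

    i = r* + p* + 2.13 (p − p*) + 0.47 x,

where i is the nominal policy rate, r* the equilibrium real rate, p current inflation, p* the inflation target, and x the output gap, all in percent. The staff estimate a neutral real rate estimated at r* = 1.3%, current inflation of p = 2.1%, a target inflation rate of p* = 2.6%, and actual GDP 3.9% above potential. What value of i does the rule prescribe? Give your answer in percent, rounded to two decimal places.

4.67%

Output 3.9% above potential → x = 3.9.
i = 1.3 + 2.6 + 2.13 × (2.1 − 2.6) + 0.47 × 3.9
   = 1.3 + 2.6 − 1.065 + 1.833 = 4.67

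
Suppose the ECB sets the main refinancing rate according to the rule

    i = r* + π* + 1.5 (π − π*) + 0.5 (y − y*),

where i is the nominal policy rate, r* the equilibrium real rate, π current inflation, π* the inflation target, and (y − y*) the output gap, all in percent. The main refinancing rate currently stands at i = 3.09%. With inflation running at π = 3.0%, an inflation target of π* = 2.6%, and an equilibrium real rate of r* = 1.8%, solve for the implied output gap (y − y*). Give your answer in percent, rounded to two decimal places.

0.5 (y − y*) = 3.09 − 1.8 − 2.6 − 1.5 × (3.0 − 2.6) = -1.91
(y − y*) = -1.91 / 0.5 = -3.82

-3.82%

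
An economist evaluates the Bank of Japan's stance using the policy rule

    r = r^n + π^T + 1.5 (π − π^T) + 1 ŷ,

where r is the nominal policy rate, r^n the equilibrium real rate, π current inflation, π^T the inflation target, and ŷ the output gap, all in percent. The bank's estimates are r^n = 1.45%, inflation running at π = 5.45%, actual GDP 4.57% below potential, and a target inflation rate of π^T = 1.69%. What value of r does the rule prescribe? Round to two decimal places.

Output 4.57% below potential → ŷ = -4.57.
r = 1.45 + 1.69 + 1.5 × (5.45 − 1.69) + 1 × (-4.57)
   = 1.45 + 1.69 + 5.64 − 4.57 = 4.21

4.21%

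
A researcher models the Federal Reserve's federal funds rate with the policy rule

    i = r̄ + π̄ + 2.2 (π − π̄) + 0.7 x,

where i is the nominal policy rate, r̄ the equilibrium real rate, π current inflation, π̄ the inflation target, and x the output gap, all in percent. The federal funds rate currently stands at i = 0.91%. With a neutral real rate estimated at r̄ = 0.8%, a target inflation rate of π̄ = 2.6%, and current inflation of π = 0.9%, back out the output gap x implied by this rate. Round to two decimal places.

1.79%

0.7 x = 0.91 − 0.8 − 2.6 − 2.2 × (0.9 − 2.6) = 1.25
x = 1.25 / 0.7 = 1.79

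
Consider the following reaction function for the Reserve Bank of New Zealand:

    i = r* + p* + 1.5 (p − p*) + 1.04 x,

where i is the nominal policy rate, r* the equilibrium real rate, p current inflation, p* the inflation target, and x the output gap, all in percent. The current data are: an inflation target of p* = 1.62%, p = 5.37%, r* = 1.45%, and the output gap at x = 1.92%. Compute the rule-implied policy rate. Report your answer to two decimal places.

10.69%

i = 1.45 + 1.62 + 1.5 × (5.37 − 1.62) + 1.04 × 1.92
   = 1.45 + 1.62 + 5.625 + 1.9968 = 10.69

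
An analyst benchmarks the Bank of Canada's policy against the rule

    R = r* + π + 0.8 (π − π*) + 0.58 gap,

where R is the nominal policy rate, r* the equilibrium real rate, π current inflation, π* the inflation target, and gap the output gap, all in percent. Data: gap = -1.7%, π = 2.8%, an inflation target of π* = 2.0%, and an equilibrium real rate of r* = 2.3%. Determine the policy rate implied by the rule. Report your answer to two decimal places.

R = 2.3 + 2.8 + 0.8 × (2.8 − 2.0) + 0.58 × (-1.7)
   = 2.3 + 2.8 + 0.64 − 0.986 = 4.75

4.75%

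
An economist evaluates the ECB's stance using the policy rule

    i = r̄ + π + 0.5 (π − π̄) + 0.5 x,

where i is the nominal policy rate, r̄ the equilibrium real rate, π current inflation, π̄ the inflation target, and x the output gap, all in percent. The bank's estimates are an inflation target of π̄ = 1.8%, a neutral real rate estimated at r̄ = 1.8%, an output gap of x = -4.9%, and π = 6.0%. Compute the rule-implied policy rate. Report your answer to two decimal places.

7.45%

i = 1.8 + 6.0 + 0.5 × (6.0 − 1.8) + 0.5 × (-4.9)
   = 1.8 + 6 + 2.1 − 2.45 = 7.45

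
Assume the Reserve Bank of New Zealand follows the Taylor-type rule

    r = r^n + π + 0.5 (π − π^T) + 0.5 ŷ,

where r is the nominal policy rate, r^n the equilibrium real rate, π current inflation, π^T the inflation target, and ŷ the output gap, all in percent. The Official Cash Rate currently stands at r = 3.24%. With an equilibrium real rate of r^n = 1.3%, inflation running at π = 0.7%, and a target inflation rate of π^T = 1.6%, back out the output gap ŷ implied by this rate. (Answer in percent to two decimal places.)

0.5 ŷ = 3.24 − 1.3 − 0.7 − 0.5 × (0.7 − 1.6) = 1.69
ŷ = 1.69 / 0.5 = 3.38

3.38%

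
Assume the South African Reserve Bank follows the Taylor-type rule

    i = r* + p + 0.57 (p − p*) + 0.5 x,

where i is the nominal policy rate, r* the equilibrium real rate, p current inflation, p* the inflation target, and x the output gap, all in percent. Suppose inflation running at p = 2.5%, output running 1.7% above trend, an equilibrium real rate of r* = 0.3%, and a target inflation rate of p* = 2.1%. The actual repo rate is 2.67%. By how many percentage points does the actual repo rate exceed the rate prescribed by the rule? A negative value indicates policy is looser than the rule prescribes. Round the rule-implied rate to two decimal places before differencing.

-1.21 pp

Output 1.7% above potential → x = 1.7.
i = 0.3 + 2.5 + 0.57 × (2.5 − 2.1) + 0.5 × 1.7
   = 0.3 + 2.5 + 0.228 + 0.85 = 3.88
Deviation = 2.67 − 3.88 = -1.21 pp.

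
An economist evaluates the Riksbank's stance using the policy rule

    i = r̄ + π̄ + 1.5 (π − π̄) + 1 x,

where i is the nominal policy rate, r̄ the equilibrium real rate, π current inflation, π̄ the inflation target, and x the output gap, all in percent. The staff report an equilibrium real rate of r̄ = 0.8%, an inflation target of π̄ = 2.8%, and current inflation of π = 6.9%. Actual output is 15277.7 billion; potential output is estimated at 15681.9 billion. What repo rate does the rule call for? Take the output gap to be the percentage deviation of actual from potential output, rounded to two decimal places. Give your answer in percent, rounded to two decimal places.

7.17%

Output gap = 100 × (15277.7 − 15681.9) / 15681.9 = -2.58%.
i = 0.80 + 2.80 + 1.5 × (6.90 − 2.80) + 1 × (-2.58)
   = 0.80 + 2.8 + 6.15 − 2.58 = 7.17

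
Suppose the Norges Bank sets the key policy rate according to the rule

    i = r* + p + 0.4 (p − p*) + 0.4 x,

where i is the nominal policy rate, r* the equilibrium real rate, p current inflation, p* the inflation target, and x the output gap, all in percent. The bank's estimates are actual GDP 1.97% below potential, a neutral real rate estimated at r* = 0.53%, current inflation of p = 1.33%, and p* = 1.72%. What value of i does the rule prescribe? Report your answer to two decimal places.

0.92%

Output 1.97% below potential → x = -1.97.
i = 0.53 + 1.33 + 0.4 × (1.33 − 1.72) + 0.4 × (-1.97)
   = 0.53 + 1.33 − 0.156 − 0.788 = 0.92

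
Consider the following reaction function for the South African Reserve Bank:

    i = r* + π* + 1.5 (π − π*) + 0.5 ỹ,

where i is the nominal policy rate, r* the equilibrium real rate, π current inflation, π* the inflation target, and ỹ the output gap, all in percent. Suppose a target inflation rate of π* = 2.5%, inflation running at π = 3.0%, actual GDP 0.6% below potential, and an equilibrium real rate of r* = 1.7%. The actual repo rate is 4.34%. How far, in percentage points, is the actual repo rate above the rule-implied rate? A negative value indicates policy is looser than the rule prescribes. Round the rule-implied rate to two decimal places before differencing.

Output 0.6% below potential → ỹ = -0.6.
i = 1.7 + 2.5 + 1.5 × (3.0 − 2.5) + 0.5 × (-0.6)
   = 1.7 + 2.5 + 0.75 − 0.3 = 4.65
Deviation = 4.34 − 4.65 = -0.31 pp.

-0.31 pp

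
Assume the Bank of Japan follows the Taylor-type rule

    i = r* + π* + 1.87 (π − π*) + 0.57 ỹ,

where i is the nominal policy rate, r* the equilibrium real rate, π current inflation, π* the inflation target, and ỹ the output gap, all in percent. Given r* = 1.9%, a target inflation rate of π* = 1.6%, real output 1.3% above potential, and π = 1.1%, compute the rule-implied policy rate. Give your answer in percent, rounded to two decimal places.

3.31%

Output 1.3% above potential → ỹ = 1.3.
i = 1.9 + 1.6 + 1.87 × (1.1 − 1.6) + 0.57 × 1.3
   = 1.9 + 1.6 − 0.935 + 0.741 = 3.31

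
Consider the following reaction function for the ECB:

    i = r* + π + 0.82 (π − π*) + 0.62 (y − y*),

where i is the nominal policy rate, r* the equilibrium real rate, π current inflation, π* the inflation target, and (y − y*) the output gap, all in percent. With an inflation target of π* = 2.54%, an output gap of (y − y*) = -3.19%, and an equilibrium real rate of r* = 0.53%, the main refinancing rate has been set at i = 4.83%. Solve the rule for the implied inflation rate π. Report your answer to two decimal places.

4.59%

Collecting π: i = r* + (1 + 0.82) π − 0.82 π* + 0.62 (y − y*)
1.82 π = 4.83 − 0.53 + 0.82 × 2.54 − 0.62 × (-3.19) = 8.3606
π = 8.3606 / 1.82 = 4.59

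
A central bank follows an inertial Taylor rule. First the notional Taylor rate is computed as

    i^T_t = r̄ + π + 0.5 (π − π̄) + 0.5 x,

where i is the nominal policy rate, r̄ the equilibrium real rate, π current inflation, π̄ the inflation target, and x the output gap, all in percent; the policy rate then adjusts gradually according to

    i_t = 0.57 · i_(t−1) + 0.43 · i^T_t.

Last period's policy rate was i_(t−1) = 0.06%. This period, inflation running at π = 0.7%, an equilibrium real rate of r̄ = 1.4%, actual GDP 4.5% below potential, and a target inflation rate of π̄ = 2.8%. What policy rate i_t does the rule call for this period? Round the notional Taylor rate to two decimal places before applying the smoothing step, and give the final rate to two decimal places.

-0.48%

Output 4.5% below potential → x = -4.5.
i^T_t = 1.4 + 0.7 + 0.5 × (0.7 − 2.8) + 0.5 × (-4.5)
   = 1.4 + 0.7 − 1.05 − 2.25 = -1.20
i_t = 0.57 × 0.06 + 0.43 × (-1.20) = 0.0342 − 0.516 = -0.48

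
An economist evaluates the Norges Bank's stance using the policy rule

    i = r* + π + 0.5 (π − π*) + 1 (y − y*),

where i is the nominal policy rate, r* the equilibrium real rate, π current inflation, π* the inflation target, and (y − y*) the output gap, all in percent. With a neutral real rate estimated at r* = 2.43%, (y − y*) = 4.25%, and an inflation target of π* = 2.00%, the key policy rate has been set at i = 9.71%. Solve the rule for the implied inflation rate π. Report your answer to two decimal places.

2.69%

Collecting π: i = r* + (1 + 0.5) π − 0.5 π* + 1 (y − y*)
1.5 π = 9.71 − 2.43 + 0.5 × 2.00 − 1 × 4.25 = 4.03
π = 4.03 / 1.5 = 2.69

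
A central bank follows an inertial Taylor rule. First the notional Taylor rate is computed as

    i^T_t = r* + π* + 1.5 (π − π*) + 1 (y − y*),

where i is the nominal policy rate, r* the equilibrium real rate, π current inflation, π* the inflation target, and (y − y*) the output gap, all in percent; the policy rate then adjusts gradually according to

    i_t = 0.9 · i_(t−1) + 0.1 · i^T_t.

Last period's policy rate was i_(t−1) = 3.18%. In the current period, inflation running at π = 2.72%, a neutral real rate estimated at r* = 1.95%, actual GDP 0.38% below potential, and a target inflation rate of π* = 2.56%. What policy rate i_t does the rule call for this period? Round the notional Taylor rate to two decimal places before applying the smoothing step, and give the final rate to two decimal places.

Output 0.38% below potential → (y − y*) = -0.38.
i^T_t = 1.95 + 2.56 + 1.5 × (2.72 − 2.56) + 1 × (-0.38)
   = 1.95 + 2.56 + 0.24 − 0.38 = 4.37
i_t = 0.9 × 3.18 + 0.1 × 4.37 = 2.862 + 0.437 = 3.30

3.30%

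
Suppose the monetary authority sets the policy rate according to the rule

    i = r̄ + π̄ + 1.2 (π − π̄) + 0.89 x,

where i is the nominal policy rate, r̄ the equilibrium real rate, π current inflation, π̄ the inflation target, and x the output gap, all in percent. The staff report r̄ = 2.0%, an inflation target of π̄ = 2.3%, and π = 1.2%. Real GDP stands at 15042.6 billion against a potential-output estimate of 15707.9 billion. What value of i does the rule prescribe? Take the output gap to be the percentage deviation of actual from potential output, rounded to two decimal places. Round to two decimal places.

Output gap = 100 × (15042.6 − 15707.9) / 15707.9 = -4.24%.
i = 2.00 + 2.30 + 1.2 × (1.20 − 2.30) + 0.89 × (-4.24)
   = 2.00 + 2.3 − 1.32 − 3.7736 = -0.79

-0.79%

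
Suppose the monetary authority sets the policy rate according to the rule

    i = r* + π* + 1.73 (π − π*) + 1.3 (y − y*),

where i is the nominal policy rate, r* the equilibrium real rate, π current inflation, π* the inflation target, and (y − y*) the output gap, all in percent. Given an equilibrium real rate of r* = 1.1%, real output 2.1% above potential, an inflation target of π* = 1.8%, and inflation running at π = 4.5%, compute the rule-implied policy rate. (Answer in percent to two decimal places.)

Output 2.1% above potential → (y − y*) = 2.1.
i = 1.1 + 1.8 + 1.73 × (4.5 − 1.8) + 1.3 × 2.1
   = 1.1 + 1.8 + 4.671 + 2.73 = 10.30

10.30%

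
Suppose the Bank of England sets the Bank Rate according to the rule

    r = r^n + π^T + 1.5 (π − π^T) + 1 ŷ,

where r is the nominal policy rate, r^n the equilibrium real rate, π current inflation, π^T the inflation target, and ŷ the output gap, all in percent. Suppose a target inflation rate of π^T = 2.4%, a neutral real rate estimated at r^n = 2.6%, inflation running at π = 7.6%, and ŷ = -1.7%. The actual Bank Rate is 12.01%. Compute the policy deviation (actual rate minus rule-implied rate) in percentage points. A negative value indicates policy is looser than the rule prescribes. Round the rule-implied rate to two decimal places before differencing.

r = 2.6 + 2.4 + 1.5 × (7.6 − 2.4) + 1 × (-1.7)
   = 2.6 + 2.4 + 7.8 − 1.7 = 11.10
Deviation = 12.01 − 11.10 = 0.91 pp.

0.91 pp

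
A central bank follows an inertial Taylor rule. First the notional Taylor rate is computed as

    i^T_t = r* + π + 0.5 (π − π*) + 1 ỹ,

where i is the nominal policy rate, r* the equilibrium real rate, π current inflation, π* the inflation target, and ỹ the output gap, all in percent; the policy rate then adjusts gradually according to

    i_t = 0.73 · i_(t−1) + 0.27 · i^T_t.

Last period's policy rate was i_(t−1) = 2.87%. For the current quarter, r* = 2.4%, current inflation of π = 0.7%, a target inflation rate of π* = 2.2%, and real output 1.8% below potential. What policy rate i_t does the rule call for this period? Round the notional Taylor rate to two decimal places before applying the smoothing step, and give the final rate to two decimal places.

2.24%

Output 1.8% below potential → ỹ = -1.8.
i^T_t = 2.4 + 0.7 + 0.5 × (0.7 − 2.2) + 1 × (-1.8)
   = 2.4 + 0.7 − 0.75 − 1.8 = 0.55
i_t = 0.73 × 2.87 + 0.27 × 0.55 = 2.0951 + 0.1485 = 2.24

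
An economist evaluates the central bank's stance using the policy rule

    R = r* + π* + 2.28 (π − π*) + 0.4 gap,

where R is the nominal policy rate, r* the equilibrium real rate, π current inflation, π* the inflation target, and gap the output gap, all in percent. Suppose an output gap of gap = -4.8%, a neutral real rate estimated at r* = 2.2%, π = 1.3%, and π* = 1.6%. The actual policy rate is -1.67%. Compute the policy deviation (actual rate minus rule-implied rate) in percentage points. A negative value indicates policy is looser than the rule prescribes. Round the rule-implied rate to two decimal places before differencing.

R = 2.2 + 1.6 + 2.28 × (1.3 − 1.6) + 0.4 × (-4.8)
   = 2.2 + 1.6 − 0.684 − 1.92 = 1.20
Deviation = -1.67 − 1.20 = -2.87 pp.

-2.87 pp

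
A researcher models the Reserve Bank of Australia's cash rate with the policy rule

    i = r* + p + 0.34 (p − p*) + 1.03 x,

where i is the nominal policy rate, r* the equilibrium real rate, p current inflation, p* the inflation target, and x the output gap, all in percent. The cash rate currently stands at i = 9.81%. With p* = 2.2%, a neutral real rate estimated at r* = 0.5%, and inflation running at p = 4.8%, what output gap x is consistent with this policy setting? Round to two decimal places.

1.03 x = 9.81 − 0.5 − 4.8 − 0.34 × (4.8 − 2.2) = 3.626
x = 3.626 / 1.03 = 3.52

3.52%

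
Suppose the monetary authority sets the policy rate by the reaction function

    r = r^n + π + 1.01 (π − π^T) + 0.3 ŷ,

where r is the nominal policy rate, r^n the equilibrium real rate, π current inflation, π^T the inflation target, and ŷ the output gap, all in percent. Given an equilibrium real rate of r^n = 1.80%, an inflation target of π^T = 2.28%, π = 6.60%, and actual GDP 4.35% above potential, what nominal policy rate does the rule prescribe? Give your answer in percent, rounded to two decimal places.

Output 4.35% above potential → ŷ = 4.35.
r = 1.80 + 6.60 + 1.01 × (6.60 − 2.28) + 0.3 × 4.35
   = 1.80 + 6.6 + 4.3632 + 1.305 = 14.07

14.07%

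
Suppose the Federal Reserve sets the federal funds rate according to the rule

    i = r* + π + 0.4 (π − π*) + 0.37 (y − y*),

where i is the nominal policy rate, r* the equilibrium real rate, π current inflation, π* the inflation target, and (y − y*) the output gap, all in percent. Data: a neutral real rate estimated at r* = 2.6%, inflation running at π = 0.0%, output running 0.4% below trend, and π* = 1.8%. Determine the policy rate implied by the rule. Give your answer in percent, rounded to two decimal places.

1.73%

Output 0.4% below potential → (y − y*) = -0.4.
i = 2.6 + 0.0 + 0.4 × (0.0 − 1.8) + 0.37 × (-0.4)
   = 2.6 + 0 − 0.72 − 0.148 = 1.73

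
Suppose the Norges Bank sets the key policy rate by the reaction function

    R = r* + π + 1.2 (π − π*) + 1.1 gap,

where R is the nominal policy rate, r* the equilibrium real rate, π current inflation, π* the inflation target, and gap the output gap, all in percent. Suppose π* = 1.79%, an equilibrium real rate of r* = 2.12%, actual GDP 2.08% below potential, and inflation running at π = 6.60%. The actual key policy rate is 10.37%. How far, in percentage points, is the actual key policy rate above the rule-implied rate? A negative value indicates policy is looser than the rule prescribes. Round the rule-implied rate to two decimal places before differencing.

Output 2.08% below potential → gap = -2.08.
R = 2.12 + 6.60 + 1.2 × (6.60 − 1.79) + 1.1 × (-2.08)
   = 2.12 + 6.6 + 5.772 − 2.288 = 12.20
Deviation = 10.37 − 12.20 = -1.83 pp.

-1.83 pp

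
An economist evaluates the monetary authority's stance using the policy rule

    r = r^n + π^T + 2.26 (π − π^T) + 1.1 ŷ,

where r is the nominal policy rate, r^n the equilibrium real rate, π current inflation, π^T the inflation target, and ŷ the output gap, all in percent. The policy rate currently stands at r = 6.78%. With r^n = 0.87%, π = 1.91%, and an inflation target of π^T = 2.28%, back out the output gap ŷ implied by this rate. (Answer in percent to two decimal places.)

4.06%

1.1 ŷ = 6.78 − 0.87 − 2.28 − 2.26 × (1.91 − 2.28) = 4.4662
ŷ = 4.4662 / 1.1 = 4.06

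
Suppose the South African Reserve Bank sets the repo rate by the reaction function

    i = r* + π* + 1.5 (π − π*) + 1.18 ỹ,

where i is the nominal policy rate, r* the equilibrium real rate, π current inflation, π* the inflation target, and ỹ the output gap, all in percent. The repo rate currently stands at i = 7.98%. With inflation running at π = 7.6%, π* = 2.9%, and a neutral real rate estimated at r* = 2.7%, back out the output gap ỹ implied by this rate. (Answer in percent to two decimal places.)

1.18 ỹ = 7.98 − 2.7 − 2.9 − 1.5 × (7.6 − 2.9) = -4.67
ỹ = -4.67 / 1.18 = -3.96

-3.96%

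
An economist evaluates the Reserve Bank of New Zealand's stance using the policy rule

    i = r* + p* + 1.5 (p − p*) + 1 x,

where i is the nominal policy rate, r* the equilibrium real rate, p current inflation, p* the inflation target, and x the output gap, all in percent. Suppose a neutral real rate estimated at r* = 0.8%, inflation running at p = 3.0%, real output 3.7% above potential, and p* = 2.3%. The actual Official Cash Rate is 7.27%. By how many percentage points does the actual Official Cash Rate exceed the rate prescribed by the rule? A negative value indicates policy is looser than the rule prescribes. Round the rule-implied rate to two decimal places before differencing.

-0.58 pp

Output 3.7% above potential → x = 3.7.
i = 0.8 + 2.3 + 1.5 × (3.0 − 2.3) + 1 × 3.7
   = 0.8 + 2.3 + 1.05 + 3.7 = 7.85
Deviation = 7.27 − 7.85 = -0.58 pp.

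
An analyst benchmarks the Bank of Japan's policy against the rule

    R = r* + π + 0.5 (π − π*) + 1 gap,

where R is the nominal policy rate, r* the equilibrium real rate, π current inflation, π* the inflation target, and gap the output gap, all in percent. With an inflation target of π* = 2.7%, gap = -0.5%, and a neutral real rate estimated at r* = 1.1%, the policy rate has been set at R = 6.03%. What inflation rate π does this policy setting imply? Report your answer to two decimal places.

4.52%

Collecting π: R = r* + (1 + 0.5) π − 0.5 π* + 1 gap
1.5 π = 6.03 − 1.1 + 0.5 × 2.7 − 1 × (-0.5) = 6.78
π = 6.78 / 1.5 = 4.52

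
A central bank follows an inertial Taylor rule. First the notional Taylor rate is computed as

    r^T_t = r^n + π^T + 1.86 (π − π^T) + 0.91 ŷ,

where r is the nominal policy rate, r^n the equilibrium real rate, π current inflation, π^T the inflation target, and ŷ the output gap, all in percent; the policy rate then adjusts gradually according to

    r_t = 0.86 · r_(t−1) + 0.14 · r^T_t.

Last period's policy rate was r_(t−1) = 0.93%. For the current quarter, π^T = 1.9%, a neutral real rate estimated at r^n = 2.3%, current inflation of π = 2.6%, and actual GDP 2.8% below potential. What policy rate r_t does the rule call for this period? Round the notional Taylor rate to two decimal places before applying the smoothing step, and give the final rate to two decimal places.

Output 2.8% below potential → ŷ = -2.8.
r^T_t = 2.3 + 1.9 + 1.86 × (2.6 − 1.9) + 0.91 × (-2.8)
   = 2.3 + 1.9 + 1.302 − 2.548 = 2.95
r_t = 0.86 × 0.93 + 0.14 × 2.95 = 0.7998 + 0.413 = 1.21

1.21%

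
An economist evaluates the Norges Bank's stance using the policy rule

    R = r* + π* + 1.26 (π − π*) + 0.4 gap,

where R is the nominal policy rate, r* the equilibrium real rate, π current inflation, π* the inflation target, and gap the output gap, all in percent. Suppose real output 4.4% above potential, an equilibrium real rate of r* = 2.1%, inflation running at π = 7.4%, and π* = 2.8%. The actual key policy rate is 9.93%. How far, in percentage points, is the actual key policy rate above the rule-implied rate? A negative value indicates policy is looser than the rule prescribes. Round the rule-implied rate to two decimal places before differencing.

Output 4.4% above potential → gap = 4.4.
R = 2.1 + 2.8 + 1.26 × (7.4 − 2.8) + 0.4 × 4.4
   = 2.1 + 2.8 + 5.796 + 1.76 = 12.46
Deviation = 9.93 − 12.46 = -2.53 pp.

-2.53 pp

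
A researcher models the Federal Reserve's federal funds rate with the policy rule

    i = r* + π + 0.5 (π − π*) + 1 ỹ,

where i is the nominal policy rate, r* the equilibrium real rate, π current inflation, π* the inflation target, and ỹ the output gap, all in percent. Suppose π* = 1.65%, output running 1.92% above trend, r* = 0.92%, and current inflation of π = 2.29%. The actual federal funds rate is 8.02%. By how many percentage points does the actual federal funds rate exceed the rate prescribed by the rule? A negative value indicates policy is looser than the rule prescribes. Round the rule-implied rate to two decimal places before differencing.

2.57 pp

Output 1.92% above potential → ỹ = 1.92.
i = 0.92 + 2.29 + 0.5 × (2.29 − 1.65) + 1 × 1.92
   = 0.92 + 2.29 + 0.32 + 1.92 = 5.45
Deviation = 8.02 − 5.45 = 2.57 pp.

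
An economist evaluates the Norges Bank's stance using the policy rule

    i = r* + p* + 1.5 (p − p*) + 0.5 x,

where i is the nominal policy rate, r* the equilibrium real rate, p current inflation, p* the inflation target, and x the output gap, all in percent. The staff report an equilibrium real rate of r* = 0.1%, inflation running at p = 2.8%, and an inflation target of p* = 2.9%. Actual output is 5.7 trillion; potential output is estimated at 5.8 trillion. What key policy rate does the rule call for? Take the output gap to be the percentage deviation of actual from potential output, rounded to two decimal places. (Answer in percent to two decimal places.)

Output gap = 100 × (5.7 − 5.8) / 5.8 = -1.72%.
i = 0.10 + 2.90 + 1.5 × (2.80 − 2.90) + 0.5 × (-1.72)
   = 0.10 + 2.9 − 0.15 − 0.86 = 1.99

1.99%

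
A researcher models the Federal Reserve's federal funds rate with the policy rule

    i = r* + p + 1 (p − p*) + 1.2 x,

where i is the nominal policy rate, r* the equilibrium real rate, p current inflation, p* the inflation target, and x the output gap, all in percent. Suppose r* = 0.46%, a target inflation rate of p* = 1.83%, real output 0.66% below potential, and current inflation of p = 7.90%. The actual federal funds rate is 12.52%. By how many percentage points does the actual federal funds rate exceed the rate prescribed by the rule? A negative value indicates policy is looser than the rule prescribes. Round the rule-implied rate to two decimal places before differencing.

Output 0.66% below potential → x = -0.66.
i = 0.46 + 7.90 + 1 × (7.90 − 1.83) + 1.2 × (-0.66)
   = 0.46 + 7.9 + 6.07 − 0.792 = 13.64
Deviation = 12.52 − 13.64 = -1.12 pp.

-1.12 pp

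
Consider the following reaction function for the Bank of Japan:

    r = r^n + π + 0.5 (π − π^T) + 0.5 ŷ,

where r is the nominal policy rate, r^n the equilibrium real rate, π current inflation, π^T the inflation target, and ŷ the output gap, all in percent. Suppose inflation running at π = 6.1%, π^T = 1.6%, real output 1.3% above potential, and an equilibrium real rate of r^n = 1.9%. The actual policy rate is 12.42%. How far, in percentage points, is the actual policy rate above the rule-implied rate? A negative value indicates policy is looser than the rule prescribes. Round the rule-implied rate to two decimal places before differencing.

1.52 pp

Output 1.3% above potential → ŷ = 1.3.
r = 1.9 + 6.1 + 0.5 × (6.1 − 1.6) + 0.5 × 1.3
   = 1.9 + 6.1 + 2.25 + 0.65 = 10.90
Deviation = 12.42 − 10.90 = 1.52 pp.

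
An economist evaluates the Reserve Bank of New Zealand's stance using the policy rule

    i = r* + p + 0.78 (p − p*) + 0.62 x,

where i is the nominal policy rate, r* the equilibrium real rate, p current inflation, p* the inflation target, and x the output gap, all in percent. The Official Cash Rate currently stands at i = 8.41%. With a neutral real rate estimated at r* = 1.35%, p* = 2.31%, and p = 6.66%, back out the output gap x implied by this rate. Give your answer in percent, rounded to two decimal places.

-4.83%

0.62 x = 8.41 − 1.35 − 6.66 − 0.78 × (6.66 − 2.31) = -2.993
x = -2.993 / 0.62 = -4.83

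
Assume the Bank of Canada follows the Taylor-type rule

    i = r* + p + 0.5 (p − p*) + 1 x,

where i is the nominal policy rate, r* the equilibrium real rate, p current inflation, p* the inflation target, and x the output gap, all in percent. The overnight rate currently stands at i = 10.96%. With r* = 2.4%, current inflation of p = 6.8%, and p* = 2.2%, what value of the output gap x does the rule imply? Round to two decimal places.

1 x = 10.96 − 2.4 − 6.8 − 0.5 × (6.8 − 2.2) = -0.54
x = -0.54 / 1 = -0.54

-0.54%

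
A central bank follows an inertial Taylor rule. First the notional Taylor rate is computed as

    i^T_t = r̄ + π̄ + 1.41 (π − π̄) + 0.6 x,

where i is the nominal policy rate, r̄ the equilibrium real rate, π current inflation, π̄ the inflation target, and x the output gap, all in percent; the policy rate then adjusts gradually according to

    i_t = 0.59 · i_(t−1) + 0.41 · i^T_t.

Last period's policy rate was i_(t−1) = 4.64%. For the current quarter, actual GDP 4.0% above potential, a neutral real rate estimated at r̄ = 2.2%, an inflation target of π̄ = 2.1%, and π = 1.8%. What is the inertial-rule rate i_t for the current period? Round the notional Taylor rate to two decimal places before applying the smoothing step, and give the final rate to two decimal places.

Output 4.0% above potential → x = 4.0.
i^T_t = 2.2 + 2.1 + 1.41 × (1.8 − 2.1) + 0.6 × 4.0
   = 2.2 + 2.1 − 0.423 + 2.4 = 6.28
i_t = 0.59 × 4.64 + 0.41 × 6.28 = 2.7376 + 2.5748 = 5.31

5.31%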